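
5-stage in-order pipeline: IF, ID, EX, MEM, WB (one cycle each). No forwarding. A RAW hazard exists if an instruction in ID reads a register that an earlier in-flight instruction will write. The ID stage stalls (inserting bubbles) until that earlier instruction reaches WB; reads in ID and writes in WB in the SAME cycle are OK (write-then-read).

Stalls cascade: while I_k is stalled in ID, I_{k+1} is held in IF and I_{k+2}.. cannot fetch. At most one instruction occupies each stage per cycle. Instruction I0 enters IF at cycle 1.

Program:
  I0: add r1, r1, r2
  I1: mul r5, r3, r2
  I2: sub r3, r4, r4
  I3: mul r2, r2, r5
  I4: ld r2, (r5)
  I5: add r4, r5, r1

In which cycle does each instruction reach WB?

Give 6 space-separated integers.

Answer: 5 6 7 9 10 11

Derivation:
I0 add r1 <- r1,r2: IF@1 ID@2 stall=0 (-) EX@3 MEM@4 WB@5
I1 mul r5 <- r3,r2: IF@2 ID@3 stall=0 (-) EX@4 MEM@5 WB@6
I2 sub r3 <- r4,r4: IF@3 ID@4 stall=0 (-) EX@5 MEM@6 WB@7
I3 mul r2 <- r2,r5: IF@4 ID@5 stall=1 (RAW on I1.r5 (WB@6)) EX@7 MEM@8 WB@9
I4 ld r2 <- r5: IF@5 ID@7 stall=0 (-) EX@8 MEM@9 WB@10
I5 add r4 <- r5,r1: IF@7 ID@8 stall=0 (-) EX@9 MEM@10 WB@11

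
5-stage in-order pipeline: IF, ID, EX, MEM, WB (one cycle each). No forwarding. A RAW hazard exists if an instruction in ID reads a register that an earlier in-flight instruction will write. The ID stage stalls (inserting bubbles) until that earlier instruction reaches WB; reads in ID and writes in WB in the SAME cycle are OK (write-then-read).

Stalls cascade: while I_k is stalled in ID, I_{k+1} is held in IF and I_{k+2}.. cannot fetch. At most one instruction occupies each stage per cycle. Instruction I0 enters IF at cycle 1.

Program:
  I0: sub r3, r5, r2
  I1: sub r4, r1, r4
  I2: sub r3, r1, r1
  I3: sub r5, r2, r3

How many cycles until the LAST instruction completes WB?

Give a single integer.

I0 sub r3 <- r5,r2: IF@1 ID@2 stall=0 (-) EX@3 MEM@4 WB@5
I1 sub r4 <- r1,r4: IF@2 ID@3 stall=0 (-) EX@4 MEM@5 WB@6
I2 sub r3 <- r1,r1: IF@3 ID@4 stall=0 (-) EX@5 MEM@6 WB@7
I3 sub r5 <- r2,r3: IF@4 ID@5 stall=2 (RAW on I2.r3 (WB@7)) EX@8 MEM@9 WB@10

Answer: 10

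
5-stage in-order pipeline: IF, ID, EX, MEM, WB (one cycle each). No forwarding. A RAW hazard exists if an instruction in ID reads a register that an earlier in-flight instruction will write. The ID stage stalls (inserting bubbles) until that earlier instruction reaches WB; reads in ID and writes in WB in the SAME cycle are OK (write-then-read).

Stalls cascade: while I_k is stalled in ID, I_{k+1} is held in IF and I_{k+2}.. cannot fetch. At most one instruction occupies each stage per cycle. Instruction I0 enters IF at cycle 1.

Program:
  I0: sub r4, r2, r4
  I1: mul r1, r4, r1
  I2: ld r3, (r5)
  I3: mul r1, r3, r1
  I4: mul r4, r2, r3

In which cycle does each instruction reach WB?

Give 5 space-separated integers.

I0 sub r4 <- r2,r4: IF@1 ID@2 stall=0 (-) EX@3 MEM@4 WB@5
I1 mul r1 <- r4,r1: IF@2 ID@3 stall=2 (RAW on I0.r4 (WB@5)) EX@6 MEM@7 WB@8
I2 ld r3 <- r5: IF@3 ID@6 stall=0 (-) EX@7 MEM@8 WB@9
I3 mul r1 <- r3,r1: IF@6 ID@7 stall=2 (RAW on I2.r3 (WB@9)) EX@10 MEM@11 WB@12
I4 mul r4 <- r2,r3: IF@7 ID@10 stall=0 (-) EX@11 MEM@12 WB@13

Answer: 5 8 9 12 13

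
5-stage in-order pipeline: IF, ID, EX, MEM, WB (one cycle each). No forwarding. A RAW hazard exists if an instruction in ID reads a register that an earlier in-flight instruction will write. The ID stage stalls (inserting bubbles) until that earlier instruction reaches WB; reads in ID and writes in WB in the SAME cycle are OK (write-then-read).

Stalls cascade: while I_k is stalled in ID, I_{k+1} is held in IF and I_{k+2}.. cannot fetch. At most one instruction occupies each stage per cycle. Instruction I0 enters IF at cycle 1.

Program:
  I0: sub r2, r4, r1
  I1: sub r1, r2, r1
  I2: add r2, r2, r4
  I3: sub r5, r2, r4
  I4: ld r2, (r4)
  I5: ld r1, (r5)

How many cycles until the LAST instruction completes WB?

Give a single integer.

Answer: 15

Derivation:
I0 sub r2 <- r4,r1: IF@1 ID@2 stall=0 (-) EX@3 MEM@4 WB@5
I1 sub r1 <- r2,r1: IF@2 ID@3 stall=2 (RAW on I0.r2 (WB@5)) EX@6 MEM@7 WB@8
I2 add r2 <- r2,r4: IF@3 ID@6 stall=0 (-) EX@7 MEM@8 WB@9
I3 sub r5 <- r2,r4: IF@6 ID@7 stall=2 (RAW on I2.r2 (WB@9)) EX@10 MEM@11 WB@12
I4 ld r2 <- r4: IF@7 ID@10 stall=0 (-) EX@11 MEM@12 WB@13
I5 ld r1 <- r5: IF@10 ID@11 stall=1 (RAW on I3.r5 (WB@12)) EX@13 MEM@14 WB@15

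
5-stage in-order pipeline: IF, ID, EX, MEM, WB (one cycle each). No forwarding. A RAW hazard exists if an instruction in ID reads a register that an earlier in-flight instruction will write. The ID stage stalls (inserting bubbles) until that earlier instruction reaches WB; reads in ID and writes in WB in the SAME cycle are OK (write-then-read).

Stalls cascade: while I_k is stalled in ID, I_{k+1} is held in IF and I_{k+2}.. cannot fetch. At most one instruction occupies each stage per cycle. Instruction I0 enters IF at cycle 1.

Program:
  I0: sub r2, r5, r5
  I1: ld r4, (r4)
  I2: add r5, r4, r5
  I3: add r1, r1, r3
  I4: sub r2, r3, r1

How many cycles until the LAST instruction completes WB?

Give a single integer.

Answer: 13

Derivation:
I0 sub r2 <- r5,r5: IF@1 ID@2 stall=0 (-) EX@3 MEM@4 WB@5
I1 ld r4 <- r4: IF@2 ID@3 stall=0 (-) EX@4 MEM@5 WB@6
I2 add r5 <- r4,r5: IF@3 ID@4 stall=2 (RAW on I1.r4 (WB@6)) EX@7 MEM@8 WB@9
I3 add r1 <- r1,r3: IF@4 ID@7 stall=0 (-) EX@8 MEM@9 WB@10
I4 sub r2 <- r3,r1: IF@7 ID@8 stall=2 (RAW on I3.r1 (WB@10)) EX@11 MEM@12 WB@13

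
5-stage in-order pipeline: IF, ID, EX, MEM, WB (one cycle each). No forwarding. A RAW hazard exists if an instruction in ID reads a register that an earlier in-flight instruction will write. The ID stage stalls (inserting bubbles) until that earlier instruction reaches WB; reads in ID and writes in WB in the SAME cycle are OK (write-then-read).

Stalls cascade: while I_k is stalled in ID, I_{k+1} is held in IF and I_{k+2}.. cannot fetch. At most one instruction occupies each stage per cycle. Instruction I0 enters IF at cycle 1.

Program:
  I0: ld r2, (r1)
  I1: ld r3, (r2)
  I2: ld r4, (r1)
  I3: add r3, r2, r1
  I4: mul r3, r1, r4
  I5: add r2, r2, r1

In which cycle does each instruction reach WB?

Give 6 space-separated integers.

Answer: 5 8 9 10 12 13

Derivation:
I0 ld r2 <- r1: IF@1 ID@2 stall=0 (-) EX@3 MEM@4 WB@5
I1 ld r3 <- r2: IF@2 ID@3 stall=2 (RAW on I0.r2 (WB@5)) EX@6 MEM@7 WB@8
I2 ld r4 <- r1: IF@3 ID@6 stall=0 (-) EX@7 MEM@8 WB@9
I3 add r3 <- r2,r1: IF@6 ID@7 stall=0 (-) EX@8 MEM@9 WB@10
I4 mul r3 <- r1,r4: IF@7 ID@8 stall=1 (RAW on I2.r4 (WB@9)) EX@10 MEM@11 WB@12
I5 add r2 <- r2,r1: IF@8 ID@10 stall=0 (-) EX@11 MEM@12 WB@13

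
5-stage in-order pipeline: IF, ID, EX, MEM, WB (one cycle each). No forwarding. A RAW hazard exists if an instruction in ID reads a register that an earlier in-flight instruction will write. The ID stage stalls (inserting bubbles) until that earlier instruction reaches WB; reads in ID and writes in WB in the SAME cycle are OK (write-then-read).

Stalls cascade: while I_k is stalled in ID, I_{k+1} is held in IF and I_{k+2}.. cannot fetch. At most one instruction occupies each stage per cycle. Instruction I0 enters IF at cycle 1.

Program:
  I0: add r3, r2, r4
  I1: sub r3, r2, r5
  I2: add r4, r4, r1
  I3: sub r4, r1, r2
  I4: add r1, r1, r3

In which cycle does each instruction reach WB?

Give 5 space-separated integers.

I0 add r3 <- r2,r4: IF@1 ID@2 stall=0 (-) EX@3 MEM@4 WB@5
I1 sub r3 <- r2,r5: IF@2 ID@3 stall=0 (-) EX@4 MEM@5 WB@6
I2 add r4 <- r4,r1: IF@3 ID@4 stall=0 (-) EX@5 MEM@6 WB@7
I3 sub r4 <- r1,r2: IF@4 ID@5 stall=0 (-) EX@6 MEM@7 WB@8
I4 add r1 <- r1,r3: IF@5 ID@6 stall=0 (-) EX@7 MEM@8 WB@9

Answer: 5 6 7 8 9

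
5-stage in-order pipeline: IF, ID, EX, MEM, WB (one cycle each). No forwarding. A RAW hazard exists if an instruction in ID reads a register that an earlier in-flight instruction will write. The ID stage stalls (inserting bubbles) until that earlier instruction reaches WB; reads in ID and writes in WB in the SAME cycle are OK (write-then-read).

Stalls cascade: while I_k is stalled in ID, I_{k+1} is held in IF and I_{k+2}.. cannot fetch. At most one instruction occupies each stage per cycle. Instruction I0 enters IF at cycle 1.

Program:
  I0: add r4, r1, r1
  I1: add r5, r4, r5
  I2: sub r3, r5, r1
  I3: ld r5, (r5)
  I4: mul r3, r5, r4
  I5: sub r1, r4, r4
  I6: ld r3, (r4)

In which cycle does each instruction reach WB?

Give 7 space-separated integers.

I0 add r4 <- r1,r1: IF@1 ID@2 stall=0 (-) EX@3 MEM@4 WB@5
I1 add r5 <- r4,r5: IF@2 ID@3 stall=2 (RAW on I0.r4 (WB@5)) EX@6 MEM@7 WB@8
I2 sub r3 <- r5,r1: IF@3 ID@6 stall=2 (RAW on I1.r5 (WB@8)) EX@9 MEM@10 WB@11
I3 ld r5 <- r5: IF@6 ID@9 stall=0 (-) EX@10 MEM@11 WB@12
I4 mul r3 <- r5,r4: IF@9 ID@10 stall=2 (RAW on I3.r5 (WB@12)) EX@13 MEM@14 WB@15
I5 sub r1 <- r4,r4: IF@10 ID@13 stall=0 (-) EX@14 MEM@15 WB@16
I6 ld r3 <- r4: IF@13 ID@14 stall=0 (-) EX@15 MEM@16 WB@17

Answer: 5 8 11 12 15 16 17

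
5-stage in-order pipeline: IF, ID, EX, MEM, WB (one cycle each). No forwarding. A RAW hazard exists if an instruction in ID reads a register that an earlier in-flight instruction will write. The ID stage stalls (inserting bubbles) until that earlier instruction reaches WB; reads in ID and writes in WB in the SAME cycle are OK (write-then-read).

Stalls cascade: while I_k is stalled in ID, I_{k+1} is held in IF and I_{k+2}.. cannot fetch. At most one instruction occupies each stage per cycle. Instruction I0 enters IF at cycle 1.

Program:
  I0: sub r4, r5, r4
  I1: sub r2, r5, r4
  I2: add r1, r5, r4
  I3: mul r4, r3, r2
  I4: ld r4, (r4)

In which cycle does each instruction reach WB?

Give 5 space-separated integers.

Answer: 5 8 9 11 14

Derivation:
I0 sub r4 <- r5,r4: IF@1 ID@2 stall=0 (-) EX@3 MEM@4 WB@5
I1 sub r2 <- r5,r4: IF@2 ID@3 stall=2 (RAW on I0.r4 (WB@5)) EX@6 MEM@7 WB@8
I2 add r1 <- r5,r4: IF@3 ID@6 stall=0 (-) EX@7 MEM@8 WB@9
I3 mul r4 <- r3,r2: IF@6 ID@7 stall=1 (RAW on I1.r2 (WB@8)) EX@9 MEM@10 WB@11
I4 ld r4 <- r4: IF@7 ID@9 stall=2 (RAW on I3.r4 (WB@11)) EX@12 MEM@13 WB@14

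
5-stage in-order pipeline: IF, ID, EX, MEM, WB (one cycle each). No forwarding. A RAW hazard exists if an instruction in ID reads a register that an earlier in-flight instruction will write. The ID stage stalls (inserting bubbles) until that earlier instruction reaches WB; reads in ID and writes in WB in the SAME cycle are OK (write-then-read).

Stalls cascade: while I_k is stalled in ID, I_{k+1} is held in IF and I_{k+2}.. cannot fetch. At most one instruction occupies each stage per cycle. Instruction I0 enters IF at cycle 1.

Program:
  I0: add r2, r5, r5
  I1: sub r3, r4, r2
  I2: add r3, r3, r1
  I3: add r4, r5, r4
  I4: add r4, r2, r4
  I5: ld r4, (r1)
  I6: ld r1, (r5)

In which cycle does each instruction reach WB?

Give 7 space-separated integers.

I0 add r2 <- r5,r5: IF@1 ID@2 stall=0 (-) EX@3 MEM@4 WB@5
I1 sub r3 <- r4,r2: IF@2 ID@3 stall=2 (RAW on I0.r2 (WB@5)) EX@6 MEM@7 WB@8
I2 add r3 <- r3,r1: IF@3 ID@6 stall=2 (RAW on I1.r3 (WB@8)) EX@9 MEM@10 WB@11
I3 add r4 <- r5,r4: IF@6 ID@9 stall=0 (-) EX@10 MEM@11 WB@12
I4 add r4 <- r2,r4: IF@9 ID@10 stall=2 (RAW on I3.r4 (WB@12)) EX@13 MEM@14 WB@15
I5 ld r4 <- r1: IF@10 ID@13 stall=0 (-) EX@14 MEM@15 WB@16
I6 ld r1 <- r5: IF@13 ID@14 stall=0 (-) EX@15 MEM@16 WB@17

Answer: 5 8 11 12 15 16 17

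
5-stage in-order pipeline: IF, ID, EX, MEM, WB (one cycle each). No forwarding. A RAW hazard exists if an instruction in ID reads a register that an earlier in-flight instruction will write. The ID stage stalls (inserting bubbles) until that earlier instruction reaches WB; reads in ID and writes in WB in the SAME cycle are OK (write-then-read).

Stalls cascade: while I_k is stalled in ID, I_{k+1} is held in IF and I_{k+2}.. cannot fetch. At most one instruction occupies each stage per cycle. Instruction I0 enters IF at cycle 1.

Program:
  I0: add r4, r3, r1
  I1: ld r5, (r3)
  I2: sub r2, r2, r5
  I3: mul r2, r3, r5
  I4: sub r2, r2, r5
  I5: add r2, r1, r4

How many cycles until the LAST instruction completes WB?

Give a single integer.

Answer: 14

Derivation:
I0 add r4 <- r3,r1: IF@1 ID@2 stall=0 (-) EX@3 MEM@4 WB@5
I1 ld r5 <- r3: IF@2 ID@3 stall=0 (-) EX@4 MEM@5 WB@6
I2 sub r2 <- r2,r5: IF@3 ID@4 stall=2 (RAW on I1.r5 (WB@6)) EX@7 MEM@8 WB@9
I3 mul r2 <- r3,r5: IF@4 ID@7 stall=0 (-) EX@8 MEM@9 WB@10
I4 sub r2 <- r2,r5: IF@7 ID@8 stall=2 (RAW on I3.r2 (WB@10)) EX@11 MEM@12 WB@13
I5 add r2 <- r1,r4: IF@8 ID@11 stall=0 (-) EX@12 MEM@13 WB@14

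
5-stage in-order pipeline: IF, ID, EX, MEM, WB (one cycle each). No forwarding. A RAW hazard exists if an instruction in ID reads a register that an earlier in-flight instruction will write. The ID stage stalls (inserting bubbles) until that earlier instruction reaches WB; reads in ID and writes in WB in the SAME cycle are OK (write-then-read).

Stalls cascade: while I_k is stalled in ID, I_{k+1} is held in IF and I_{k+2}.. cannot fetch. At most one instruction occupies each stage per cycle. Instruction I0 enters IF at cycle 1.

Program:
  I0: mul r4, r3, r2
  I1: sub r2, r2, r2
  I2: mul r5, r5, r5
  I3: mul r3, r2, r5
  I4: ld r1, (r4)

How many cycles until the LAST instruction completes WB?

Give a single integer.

I0 mul r4 <- r3,r2: IF@1 ID@2 stall=0 (-) EX@3 MEM@4 WB@5
I1 sub r2 <- r2,r2: IF@2 ID@3 stall=0 (-) EX@4 MEM@5 WB@6
I2 mul r5 <- r5,r5: IF@3 ID@4 stall=0 (-) EX@5 MEM@6 WB@7
I3 mul r3 <- r2,r5: IF@4 ID@5 stall=2 (RAW on I2.r5 (WB@7)) EX@8 MEM@9 WB@10
I4 ld r1 <- r4: IF@5 ID@8 stall=0 (-) EX@9 MEM@10 WB@11

Answer: 11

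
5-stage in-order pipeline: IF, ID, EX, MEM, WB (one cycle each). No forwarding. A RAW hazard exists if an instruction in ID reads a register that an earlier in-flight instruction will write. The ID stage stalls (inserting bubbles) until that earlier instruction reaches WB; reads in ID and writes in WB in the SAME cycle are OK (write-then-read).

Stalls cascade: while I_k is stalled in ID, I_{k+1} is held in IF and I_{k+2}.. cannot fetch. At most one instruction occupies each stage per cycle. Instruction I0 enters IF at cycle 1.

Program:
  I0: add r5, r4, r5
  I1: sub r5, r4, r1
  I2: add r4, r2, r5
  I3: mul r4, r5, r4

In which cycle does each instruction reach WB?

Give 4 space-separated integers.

Answer: 5 6 9 12

Derivation:
I0 add r5 <- r4,r5: IF@1 ID@2 stall=0 (-) EX@3 MEM@4 WB@5
I1 sub r5 <- r4,r1: IF@2 ID@3 stall=0 (-) EX@4 MEM@5 WB@6
I2 add r4 <- r2,r5: IF@3 ID@4 stall=2 (RAW on I1.r5 (WB@6)) EX@7 MEM@8 WB@9
I3 mul r4 <- r5,r4: IF@4 ID@7 stall=2 (RAW on I2.r4 (WB@9)) EX@10 MEM@11 WB@12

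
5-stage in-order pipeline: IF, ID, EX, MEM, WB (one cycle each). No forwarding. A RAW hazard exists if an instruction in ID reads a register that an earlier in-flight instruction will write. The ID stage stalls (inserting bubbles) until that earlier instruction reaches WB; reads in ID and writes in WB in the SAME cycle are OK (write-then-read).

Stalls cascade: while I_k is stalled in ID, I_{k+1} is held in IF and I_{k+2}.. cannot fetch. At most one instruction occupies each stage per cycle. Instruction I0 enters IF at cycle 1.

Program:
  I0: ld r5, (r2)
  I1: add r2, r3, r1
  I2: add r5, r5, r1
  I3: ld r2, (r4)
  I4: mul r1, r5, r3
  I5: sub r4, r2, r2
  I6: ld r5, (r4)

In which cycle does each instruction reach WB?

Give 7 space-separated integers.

Answer: 5 6 8 9 11 12 15

Derivation:
I0 ld r5 <- r2: IF@1 ID@2 stall=0 (-) EX@3 MEM@4 WB@5
I1 add r2 <- r3,r1: IF@2 ID@3 stall=0 (-) EX@4 MEM@5 WB@6
I2 add r5 <- r5,r1: IF@3 ID@4 stall=1 (RAW on I0.r5 (WB@5)) EX@6 MEM@7 WB@8
I3 ld r2 <- r4: IF@4 ID@6 stall=0 (-) EX@7 MEM@8 WB@9
I4 mul r1 <- r5,r3: IF@6 ID@7 stall=1 (RAW on I2.r5 (WB@8)) EX@9 MEM@10 WB@11
I5 sub r4 <- r2,r2: IF@7 ID@9 stall=0 (-) EX@10 MEM@11 WB@12
I6 ld r5 <- r4: IF@9 ID@10 stall=2 (RAW on I5.r4 (WB@12)) EX@13 MEM@14 WB@15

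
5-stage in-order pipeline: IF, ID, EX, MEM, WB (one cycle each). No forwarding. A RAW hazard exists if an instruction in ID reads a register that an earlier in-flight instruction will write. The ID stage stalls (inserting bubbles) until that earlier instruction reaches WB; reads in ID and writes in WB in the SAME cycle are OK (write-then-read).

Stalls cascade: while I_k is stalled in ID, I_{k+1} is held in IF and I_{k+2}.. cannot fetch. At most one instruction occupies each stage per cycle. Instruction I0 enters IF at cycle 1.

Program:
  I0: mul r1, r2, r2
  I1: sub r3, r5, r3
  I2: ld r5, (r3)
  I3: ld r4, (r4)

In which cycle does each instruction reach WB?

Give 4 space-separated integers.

I0 mul r1 <- r2,r2: IF@1 ID@2 stall=0 (-) EX@3 MEM@4 WB@5
I1 sub r3 <- r5,r3: IF@2 ID@3 stall=0 (-) EX@4 MEM@5 WB@6
I2 ld r5 <- r3: IF@3 ID@4 stall=2 (RAW on I1.r3 (WB@6)) EX@7 MEM@8 WB@9
I3 ld r4 <- r4: IF@4 ID@7 stall=0 (-) EX@8 MEM@9 WB@10

Answer: 5 6 9 10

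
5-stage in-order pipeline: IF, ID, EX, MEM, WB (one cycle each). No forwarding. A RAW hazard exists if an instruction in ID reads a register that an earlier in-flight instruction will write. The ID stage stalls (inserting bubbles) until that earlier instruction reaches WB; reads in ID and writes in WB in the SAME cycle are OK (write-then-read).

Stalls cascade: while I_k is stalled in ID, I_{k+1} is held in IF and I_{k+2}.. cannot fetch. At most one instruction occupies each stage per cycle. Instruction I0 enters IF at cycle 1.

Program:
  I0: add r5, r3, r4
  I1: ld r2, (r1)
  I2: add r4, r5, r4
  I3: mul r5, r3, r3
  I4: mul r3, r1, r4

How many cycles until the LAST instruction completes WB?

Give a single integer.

I0 add r5 <- r3,r4: IF@1 ID@2 stall=0 (-) EX@3 MEM@4 WB@5
I1 ld r2 <- r1: IF@2 ID@3 stall=0 (-) EX@4 MEM@5 WB@6
I2 add r4 <- r5,r4: IF@3 ID@4 stall=1 (RAW on I0.r5 (WB@5)) EX@6 MEM@7 WB@8
I3 mul r5 <- r3,r3: IF@4 ID@6 stall=0 (-) EX@7 MEM@8 WB@9
I4 mul r3 <- r1,r4: IF@6 ID@7 stall=1 (RAW on I2.r4 (WB@8)) EX@9 MEM@10 WB@11

Answer: 11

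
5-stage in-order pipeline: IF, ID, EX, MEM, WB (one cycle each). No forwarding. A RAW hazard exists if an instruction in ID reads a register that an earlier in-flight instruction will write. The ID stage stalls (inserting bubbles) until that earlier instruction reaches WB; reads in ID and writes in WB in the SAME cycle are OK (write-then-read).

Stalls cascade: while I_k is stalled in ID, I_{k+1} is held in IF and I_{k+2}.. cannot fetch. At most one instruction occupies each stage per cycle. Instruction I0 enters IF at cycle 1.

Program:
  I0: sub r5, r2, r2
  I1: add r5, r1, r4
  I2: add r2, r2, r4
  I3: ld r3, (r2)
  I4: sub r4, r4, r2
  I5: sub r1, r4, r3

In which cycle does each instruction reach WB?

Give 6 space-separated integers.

I0 sub r5 <- r2,r2: IF@1 ID@2 stall=0 (-) EX@3 MEM@4 WB@5
I1 add r5 <- r1,r4: IF@2 ID@3 stall=0 (-) EX@4 MEM@5 WB@6
I2 add r2 <- r2,r4: IF@3 ID@4 stall=0 (-) EX@5 MEM@6 WB@7
I3 ld r3 <- r2: IF@4 ID@5 stall=2 (RAW on I2.r2 (WB@7)) EX@8 MEM@9 WB@10
I4 sub r4 <- r4,r2: IF@5 ID@8 stall=0 (-) EX@9 MEM@10 WB@11
I5 sub r1 <- r4,r3: IF@8 ID@9 stall=2 (RAW on I4.r4 (WB@11)) EX@12 MEM@13 WB@14

Answer: 5 6 7 10 11 14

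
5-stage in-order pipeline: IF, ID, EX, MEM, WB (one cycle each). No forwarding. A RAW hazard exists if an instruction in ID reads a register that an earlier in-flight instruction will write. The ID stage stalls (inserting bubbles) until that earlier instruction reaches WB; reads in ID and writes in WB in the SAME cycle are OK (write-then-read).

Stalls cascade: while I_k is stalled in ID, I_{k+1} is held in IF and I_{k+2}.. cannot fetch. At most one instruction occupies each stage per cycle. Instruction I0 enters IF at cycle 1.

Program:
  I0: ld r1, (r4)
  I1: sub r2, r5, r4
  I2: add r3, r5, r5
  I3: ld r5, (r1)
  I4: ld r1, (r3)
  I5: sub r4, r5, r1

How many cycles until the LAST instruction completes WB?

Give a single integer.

Answer: 13

Derivation:
I0 ld r1 <- r4: IF@1 ID@2 stall=0 (-) EX@3 MEM@4 WB@5
I1 sub r2 <- r5,r4: IF@2 ID@3 stall=0 (-) EX@4 MEM@5 WB@6
I2 add r3 <- r5,r5: IF@3 ID@4 stall=0 (-) EX@5 MEM@6 WB@7
I3 ld r5 <- r1: IF@4 ID@5 stall=0 (-) EX@6 MEM@7 WB@8
I4 ld r1 <- r3: IF@5 ID@6 stall=1 (RAW on I2.r3 (WB@7)) EX@8 MEM@9 WB@10
I5 sub r4 <- r5,r1: IF@6 ID@8 stall=2 (RAW on I4.r1 (WB@10)) EX@11 MEM@12 WB@13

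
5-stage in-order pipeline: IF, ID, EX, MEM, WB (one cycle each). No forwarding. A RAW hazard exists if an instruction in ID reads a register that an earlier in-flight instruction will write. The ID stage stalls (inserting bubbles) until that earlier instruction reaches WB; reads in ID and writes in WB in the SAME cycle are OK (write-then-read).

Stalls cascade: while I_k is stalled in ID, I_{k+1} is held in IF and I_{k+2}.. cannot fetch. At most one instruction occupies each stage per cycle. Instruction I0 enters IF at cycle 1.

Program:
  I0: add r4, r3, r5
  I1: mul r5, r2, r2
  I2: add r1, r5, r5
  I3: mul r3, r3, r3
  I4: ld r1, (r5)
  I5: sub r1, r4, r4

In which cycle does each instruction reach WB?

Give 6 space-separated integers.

I0 add r4 <- r3,r5: IF@1 ID@2 stall=0 (-) EX@3 MEM@4 WB@5
I1 mul r5 <- r2,r2: IF@2 ID@3 stall=0 (-) EX@4 MEM@5 WB@6
I2 add r1 <- r5,r5: IF@3 ID@4 stall=2 (RAW on I1.r5 (WB@6)) EX@7 MEM@8 WB@9
I3 mul r3 <- r3,r3: IF@4 ID@7 stall=0 (-) EX@8 MEM@9 WB@10
I4 ld r1 <- r5: IF@7 ID@8 stall=0 (-) EX@9 MEM@10 WB@11
I5 sub r1 <- r4,r4: IF@8 ID@9 stall=0 (-) EX@10 MEM@11 WB@12

Answer: 5 6 9 10 11 12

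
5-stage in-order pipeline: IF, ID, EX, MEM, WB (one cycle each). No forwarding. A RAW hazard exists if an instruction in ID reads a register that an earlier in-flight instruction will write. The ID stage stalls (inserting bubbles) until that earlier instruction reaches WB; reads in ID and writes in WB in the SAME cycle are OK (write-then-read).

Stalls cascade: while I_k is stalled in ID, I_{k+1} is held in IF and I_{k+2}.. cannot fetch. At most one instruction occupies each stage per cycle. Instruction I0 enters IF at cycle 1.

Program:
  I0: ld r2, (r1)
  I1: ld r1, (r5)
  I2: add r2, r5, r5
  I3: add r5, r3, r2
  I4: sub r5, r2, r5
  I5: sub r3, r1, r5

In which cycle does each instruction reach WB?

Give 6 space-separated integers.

I0 ld r2 <- r1: IF@1 ID@2 stall=0 (-) EX@3 MEM@4 WB@5
I1 ld r1 <- r5: IF@2 ID@3 stall=0 (-) EX@4 MEM@5 WB@6
I2 add r2 <- r5,r5: IF@3 ID@4 stall=0 (-) EX@5 MEM@6 WB@7
I3 add r5 <- r3,r2: IF@4 ID@5 stall=2 (RAW on I2.r2 (WB@7)) EX@8 MEM@9 WB@10
I4 sub r5 <- r2,r5: IF@5 ID@8 stall=2 (RAW on I3.r5 (WB@10)) EX@11 MEM@12 WB@13
I5 sub r3 <- r1,r5: IF@8 ID@11 stall=2 (RAW on I4.r5 (WB@13)) EX@14 MEM@15 WB@16

Answer: 5 6 7 10 13 16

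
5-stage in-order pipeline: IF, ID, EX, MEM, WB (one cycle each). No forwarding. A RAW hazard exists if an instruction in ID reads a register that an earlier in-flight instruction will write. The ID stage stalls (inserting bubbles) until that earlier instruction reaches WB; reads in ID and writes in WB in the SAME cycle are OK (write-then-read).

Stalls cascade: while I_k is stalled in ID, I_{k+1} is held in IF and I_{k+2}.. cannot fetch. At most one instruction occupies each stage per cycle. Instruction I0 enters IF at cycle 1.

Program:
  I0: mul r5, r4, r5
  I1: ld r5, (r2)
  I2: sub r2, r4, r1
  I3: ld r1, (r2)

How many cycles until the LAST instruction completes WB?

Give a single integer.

Answer: 10

Derivation:
I0 mul r5 <- r4,r5: IF@1 ID@2 stall=0 (-) EX@3 MEM@4 WB@5
I1 ld r5 <- r2: IF@2 ID@3 stall=0 (-) EX@4 MEM@5 WB@6
I2 sub r2 <- r4,r1: IF@3 ID@4 stall=0 (-) EX@5 MEM@6 WB@7
I3 ld r1 <- r2: IF@4 ID@5 stall=2 (RAW on I2.r2 (WB@7)) EX@8 MEM@9 WB@10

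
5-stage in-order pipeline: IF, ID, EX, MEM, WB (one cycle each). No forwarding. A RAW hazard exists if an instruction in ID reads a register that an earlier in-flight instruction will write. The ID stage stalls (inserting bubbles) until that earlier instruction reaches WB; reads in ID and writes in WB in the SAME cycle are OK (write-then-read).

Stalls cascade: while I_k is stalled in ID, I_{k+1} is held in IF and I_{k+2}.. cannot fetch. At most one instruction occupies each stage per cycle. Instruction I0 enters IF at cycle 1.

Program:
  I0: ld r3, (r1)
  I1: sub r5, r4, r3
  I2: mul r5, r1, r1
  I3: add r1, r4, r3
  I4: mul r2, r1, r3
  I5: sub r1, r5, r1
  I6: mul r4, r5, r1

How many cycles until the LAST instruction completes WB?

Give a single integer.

Answer: 17

Derivation:
I0 ld r3 <- r1: IF@1 ID@2 stall=0 (-) EX@3 MEM@4 WB@5
I1 sub r5 <- r4,r3: IF@2 ID@3 stall=2 (RAW on I0.r3 (WB@5)) EX@6 MEM@7 WB@8
I2 mul r5 <- r1,r1: IF@3 ID@6 stall=0 (-) EX@7 MEM@8 WB@9
I3 add r1 <- r4,r3: IF@6 ID@7 stall=0 (-) EX@8 MEM@9 WB@10
I4 mul r2 <- r1,r3: IF@7 ID@8 stall=2 (RAW on I3.r1 (WB@10)) EX@11 MEM@12 WB@13
I5 sub r1 <- r5,r1: IF@8 ID@11 stall=0 (-) EX@12 MEM@13 WB@14
I6 mul r4 <- r5,r1: IF@11 ID@12 stall=2 (RAW on I5.r1 (WB@14)) EX@15 MEM@16 WB@17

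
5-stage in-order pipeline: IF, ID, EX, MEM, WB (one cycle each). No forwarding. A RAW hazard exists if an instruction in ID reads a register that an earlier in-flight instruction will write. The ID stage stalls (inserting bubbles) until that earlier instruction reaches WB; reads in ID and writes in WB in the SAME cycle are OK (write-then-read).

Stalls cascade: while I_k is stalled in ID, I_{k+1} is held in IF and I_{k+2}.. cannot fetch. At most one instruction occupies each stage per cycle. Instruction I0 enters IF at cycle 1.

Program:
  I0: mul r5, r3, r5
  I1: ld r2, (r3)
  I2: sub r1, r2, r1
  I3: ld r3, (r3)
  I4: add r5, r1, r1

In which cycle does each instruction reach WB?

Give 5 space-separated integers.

I0 mul r5 <- r3,r5: IF@1 ID@2 stall=0 (-) EX@3 MEM@4 WB@5
I1 ld r2 <- r3: IF@2 ID@3 stall=0 (-) EX@4 MEM@5 WB@6
I2 sub r1 <- r2,r1: IF@3 ID@4 stall=2 (RAW on I1.r2 (WB@6)) EX@7 MEM@8 WB@9
I3 ld r3 <- r3: IF@4 ID@7 stall=0 (-) EX@8 MEM@9 WB@10
I4 add r5 <- r1,r1: IF@7 ID@8 stall=1 (RAW on I2.r1 (WB@9)) EX@10 MEM@11 WB@12

Answer: 5 6 9 10 12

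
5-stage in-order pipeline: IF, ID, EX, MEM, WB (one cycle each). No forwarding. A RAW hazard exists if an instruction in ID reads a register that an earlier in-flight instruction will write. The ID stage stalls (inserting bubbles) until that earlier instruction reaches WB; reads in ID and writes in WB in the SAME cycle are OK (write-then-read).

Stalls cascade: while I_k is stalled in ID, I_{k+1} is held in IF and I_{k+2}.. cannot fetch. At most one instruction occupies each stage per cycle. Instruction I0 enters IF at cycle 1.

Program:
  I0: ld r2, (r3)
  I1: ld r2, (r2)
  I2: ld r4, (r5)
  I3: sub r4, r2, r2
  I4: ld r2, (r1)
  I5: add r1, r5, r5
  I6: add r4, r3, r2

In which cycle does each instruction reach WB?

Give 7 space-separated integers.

I0 ld r2 <- r3: IF@1 ID@2 stall=0 (-) EX@3 MEM@4 WB@5
I1 ld r2 <- r2: IF@2 ID@3 stall=2 (RAW on I0.r2 (WB@5)) EX@6 MEM@7 WB@8
I2 ld r4 <- r5: IF@3 ID@6 stall=0 (-) EX@7 MEM@8 WB@9
I3 sub r4 <- r2,r2: IF@6 ID@7 stall=1 (RAW on I1.r2 (WB@8)) EX@9 MEM@10 WB@11
I4 ld r2 <- r1: IF@7 ID@9 stall=0 (-) EX@10 MEM@11 WB@12
I5 add r1 <- r5,r5: IF@9 ID@10 stall=0 (-) EX@11 MEM@12 WB@13
I6 add r4 <- r3,r2: IF@10 ID@11 stall=1 (RAW on I4.r2 (WB@12)) EX@13 MEM@14 WB@15

Answer: 5 8 9 11 12 13 15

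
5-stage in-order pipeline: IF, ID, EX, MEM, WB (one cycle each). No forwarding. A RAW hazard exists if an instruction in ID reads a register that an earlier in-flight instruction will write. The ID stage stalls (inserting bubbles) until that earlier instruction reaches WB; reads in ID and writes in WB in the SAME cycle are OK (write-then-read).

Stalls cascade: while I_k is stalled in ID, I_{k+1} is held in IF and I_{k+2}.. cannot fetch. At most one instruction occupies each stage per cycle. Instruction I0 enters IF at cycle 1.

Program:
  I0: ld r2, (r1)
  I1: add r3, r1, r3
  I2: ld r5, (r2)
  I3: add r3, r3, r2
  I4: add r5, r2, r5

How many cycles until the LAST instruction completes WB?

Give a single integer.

I0 ld r2 <- r1: IF@1 ID@2 stall=0 (-) EX@3 MEM@4 WB@5
I1 add r3 <- r1,r3: IF@2 ID@3 stall=0 (-) EX@4 MEM@5 WB@6
I2 ld r5 <- r2: IF@3 ID@4 stall=1 (RAW on I0.r2 (WB@5)) EX@6 MEM@7 WB@8
I3 add r3 <- r3,r2: IF@4 ID@6 stall=0 (-) EX@7 MEM@8 WB@9
I4 add r5 <- r2,r5: IF@6 ID@7 stall=1 (RAW on I2.r5 (WB@8)) EX@9 MEM@10 WB@11

Answer: 11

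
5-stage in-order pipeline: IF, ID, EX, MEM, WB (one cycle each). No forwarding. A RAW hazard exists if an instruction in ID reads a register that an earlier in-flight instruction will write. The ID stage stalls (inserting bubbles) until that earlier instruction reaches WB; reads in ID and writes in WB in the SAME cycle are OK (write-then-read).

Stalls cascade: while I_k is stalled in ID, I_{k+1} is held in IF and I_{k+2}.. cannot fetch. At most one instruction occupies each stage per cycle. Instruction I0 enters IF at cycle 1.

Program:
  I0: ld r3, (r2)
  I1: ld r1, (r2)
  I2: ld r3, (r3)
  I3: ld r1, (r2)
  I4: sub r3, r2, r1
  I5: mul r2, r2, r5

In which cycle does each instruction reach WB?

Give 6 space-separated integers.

I0 ld r3 <- r2: IF@1 ID@2 stall=0 (-) EX@3 MEM@4 WB@5
I1 ld r1 <- r2: IF@2 ID@3 stall=0 (-) EX@4 MEM@5 WB@6
I2 ld r3 <- r3: IF@3 ID@4 stall=1 (RAW on I0.r3 (WB@5)) EX@6 MEM@7 WB@8
I3 ld r1 <- r2: IF@4 ID@6 stall=0 (-) EX@7 MEM@8 WB@9
I4 sub r3 <- r2,r1: IF@6 ID@7 stall=2 (RAW on I3.r1 (WB@9)) EX@10 MEM@11 WB@12
I5 mul r2 <- r2,r5: IF@7 ID@10 stall=0 (-) EX@11 MEM@12 WB@13

Answer: 5 6 8 9 12 13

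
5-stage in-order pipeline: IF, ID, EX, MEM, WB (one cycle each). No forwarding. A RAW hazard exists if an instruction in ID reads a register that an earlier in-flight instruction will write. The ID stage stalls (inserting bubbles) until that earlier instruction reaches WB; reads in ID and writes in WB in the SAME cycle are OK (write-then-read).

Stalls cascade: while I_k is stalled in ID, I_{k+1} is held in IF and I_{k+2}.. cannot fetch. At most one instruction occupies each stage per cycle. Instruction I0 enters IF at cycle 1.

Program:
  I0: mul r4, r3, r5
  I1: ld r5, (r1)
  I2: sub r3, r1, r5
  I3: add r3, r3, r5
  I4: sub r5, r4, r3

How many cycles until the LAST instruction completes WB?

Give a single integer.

I0 mul r4 <- r3,r5: IF@1 ID@2 stall=0 (-) EX@3 MEM@4 WB@5
I1 ld r5 <- r1: IF@2 ID@3 stall=0 (-) EX@4 MEM@5 WB@6
I2 sub r3 <- r1,r5: IF@3 ID@4 stall=2 (RAW on I1.r5 (WB@6)) EX@7 MEM@8 WB@9
I3 add r3 <- r3,r5: IF@4 ID@7 stall=2 (RAW on I2.r3 (WB@9)) EX@10 MEM@11 WB@12
I4 sub r5 <- r4,r3: IF@7 ID@10 stall=2 (RAW on I3.r3 (WB@12)) EX@13 MEM@14 WB@15

Answer: 15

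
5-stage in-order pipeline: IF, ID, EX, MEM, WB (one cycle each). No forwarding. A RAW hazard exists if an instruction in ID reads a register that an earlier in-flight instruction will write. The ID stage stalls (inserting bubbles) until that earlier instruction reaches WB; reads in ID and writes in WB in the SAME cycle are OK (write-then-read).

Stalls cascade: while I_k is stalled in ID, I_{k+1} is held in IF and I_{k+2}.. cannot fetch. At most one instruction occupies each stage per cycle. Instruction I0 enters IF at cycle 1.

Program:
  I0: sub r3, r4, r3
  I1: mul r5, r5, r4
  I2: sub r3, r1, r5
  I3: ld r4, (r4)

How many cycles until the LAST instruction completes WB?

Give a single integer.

I0 sub r3 <- r4,r3: IF@1 ID@2 stall=0 (-) EX@3 MEM@4 WB@5
I1 mul r5 <- r5,r4: IF@2 ID@3 stall=0 (-) EX@4 MEM@5 WB@6
I2 sub r3 <- r1,r5: IF@3 ID@4 stall=2 (RAW on I1.r5 (WB@6)) EX@7 MEM@8 WB@9
I3 ld r4 <- r4: IF@4 ID@7 stall=0 (-) EX@8 MEM@9 WB@10

Answer: 10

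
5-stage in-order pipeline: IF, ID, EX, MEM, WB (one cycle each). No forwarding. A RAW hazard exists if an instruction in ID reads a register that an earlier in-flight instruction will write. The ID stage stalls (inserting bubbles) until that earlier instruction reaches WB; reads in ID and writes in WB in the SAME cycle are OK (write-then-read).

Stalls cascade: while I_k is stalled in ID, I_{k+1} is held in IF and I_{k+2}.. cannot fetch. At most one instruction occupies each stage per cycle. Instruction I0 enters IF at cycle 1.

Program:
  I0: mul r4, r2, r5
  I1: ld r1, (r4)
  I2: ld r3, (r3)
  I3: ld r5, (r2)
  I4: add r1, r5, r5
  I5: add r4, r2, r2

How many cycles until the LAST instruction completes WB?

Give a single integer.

I0 mul r4 <- r2,r5: IF@1 ID@2 stall=0 (-) EX@3 MEM@4 WB@5
I1 ld r1 <- r4: IF@2 ID@3 stall=2 (RAW on I0.r4 (WB@5)) EX@6 MEM@7 WB@8
I2 ld r3 <- r3: IF@3 ID@6 stall=0 (-) EX@7 MEM@8 WB@9
I3 ld r5 <- r2: IF@6 ID@7 stall=0 (-) EX@8 MEM@9 WB@10
I4 add r1 <- r5,r5: IF@7 ID@8 stall=2 (RAW on I3.r5 (WB@10)) EX@11 MEM@12 WB@13
I5 add r4 <- r2,r2: IF@8 ID@11 stall=0 (-) EX@12 MEM@13 WB@14

Answer: 14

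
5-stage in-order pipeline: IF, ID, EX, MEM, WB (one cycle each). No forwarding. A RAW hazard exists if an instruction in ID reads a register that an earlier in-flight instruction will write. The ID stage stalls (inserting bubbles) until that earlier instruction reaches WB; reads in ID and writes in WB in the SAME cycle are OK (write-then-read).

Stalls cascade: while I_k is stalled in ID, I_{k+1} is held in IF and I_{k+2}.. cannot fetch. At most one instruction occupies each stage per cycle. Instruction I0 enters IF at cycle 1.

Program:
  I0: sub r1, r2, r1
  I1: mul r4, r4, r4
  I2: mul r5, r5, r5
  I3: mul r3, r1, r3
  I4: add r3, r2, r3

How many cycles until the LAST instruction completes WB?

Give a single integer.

I0 sub r1 <- r2,r1: IF@1 ID@2 stall=0 (-) EX@3 MEM@4 WB@5
I1 mul r4 <- r4,r4: IF@2 ID@3 stall=0 (-) EX@4 MEM@5 WB@6
I2 mul r5 <- r5,r5: IF@3 ID@4 stall=0 (-) EX@5 MEM@6 WB@7
I3 mul r3 <- r1,r3: IF@4 ID@5 stall=0 (-) EX@6 MEM@7 WB@8
I4 add r3 <- r2,r3: IF@5 ID@6 stall=2 (RAW on I3.r3 (WB@8)) EX@9 MEM@10 WB@11

Answer: 11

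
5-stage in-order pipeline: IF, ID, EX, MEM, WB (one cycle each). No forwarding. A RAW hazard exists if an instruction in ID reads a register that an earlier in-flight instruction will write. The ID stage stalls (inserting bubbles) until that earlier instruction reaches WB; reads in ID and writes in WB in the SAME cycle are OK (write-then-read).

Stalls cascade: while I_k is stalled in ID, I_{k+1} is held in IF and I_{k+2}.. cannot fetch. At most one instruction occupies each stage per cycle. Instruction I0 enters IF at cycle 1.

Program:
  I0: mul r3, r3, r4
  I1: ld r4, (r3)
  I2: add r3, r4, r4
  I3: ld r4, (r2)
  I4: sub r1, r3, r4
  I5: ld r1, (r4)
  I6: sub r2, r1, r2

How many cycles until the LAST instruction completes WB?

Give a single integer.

Answer: 19

Derivation:
I0 mul r3 <- r3,r4: IF@1 ID@2 stall=0 (-) EX@3 MEM@4 WB@5
I1 ld r4 <- r3: IF@2 ID@3 stall=2 (RAW on I0.r3 (WB@5)) EX@6 MEM@7 WB@8
I2 add r3 <- r4,r4: IF@3 ID@6 stall=2 (RAW on I1.r4 (WB@8)) EX@9 MEM@10 WB@11
I3 ld r4 <- r2: IF@6 ID@9 stall=0 (-) EX@10 MEM@11 WB@12
I4 sub r1 <- r3,r4: IF@9 ID@10 stall=2 (RAW on I3.r4 (WB@12)) EX@13 MEM@14 WB@15
I5 ld r1 <- r4: IF@10 ID@13 stall=0 (-) EX@14 MEM@15 WB@16
I6 sub r2 <- r1,r2: IF@13 ID@14 stall=2 (RAW on I5.r1 (WB@16)) EX@17 MEM@18 WB@19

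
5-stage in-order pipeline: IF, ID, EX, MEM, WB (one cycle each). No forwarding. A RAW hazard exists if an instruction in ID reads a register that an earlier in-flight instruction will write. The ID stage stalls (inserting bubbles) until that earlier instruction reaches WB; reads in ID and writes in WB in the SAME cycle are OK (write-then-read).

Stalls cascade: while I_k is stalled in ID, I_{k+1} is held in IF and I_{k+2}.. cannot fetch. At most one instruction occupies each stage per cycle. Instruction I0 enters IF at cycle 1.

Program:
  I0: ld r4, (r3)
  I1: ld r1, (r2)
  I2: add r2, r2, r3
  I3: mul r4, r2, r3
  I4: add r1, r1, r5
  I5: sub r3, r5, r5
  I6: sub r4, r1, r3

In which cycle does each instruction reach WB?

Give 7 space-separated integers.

Answer: 5 6 7 10 11 12 15

Derivation:
I0 ld r4 <- r3: IF@1 ID@2 stall=0 (-) EX@3 MEM@4 WB@5
I1 ld r1 <- r2: IF@2 ID@3 stall=0 (-) EX@4 MEM@5 WB@6
I2 add r2 <- r2,r3: IF@3 ID@4 stall=0 (-) EX@5 MEM@6 WB@7
I3 mul r4 <- r2,r3: IF@4 ID@5 stall=2 (RAW on I2.r2 (WB@7)) EX@8 MEM@9 WB@10
I4 add r1 <- r1,r5: IF@5 ID@8 stall=0 (-) EX@9 MEM@10 WB@11
I5 sub r3 <- r5,r5: IF@8 ID@9 stall=0 (-) EX@10 MEM@11 WB@12
I6 sub r4 <- r1,r3: IF@9 ID@10 stall=2 (RAW on I5.r3 (WB@12)) EX@13 MEM@14 WB@15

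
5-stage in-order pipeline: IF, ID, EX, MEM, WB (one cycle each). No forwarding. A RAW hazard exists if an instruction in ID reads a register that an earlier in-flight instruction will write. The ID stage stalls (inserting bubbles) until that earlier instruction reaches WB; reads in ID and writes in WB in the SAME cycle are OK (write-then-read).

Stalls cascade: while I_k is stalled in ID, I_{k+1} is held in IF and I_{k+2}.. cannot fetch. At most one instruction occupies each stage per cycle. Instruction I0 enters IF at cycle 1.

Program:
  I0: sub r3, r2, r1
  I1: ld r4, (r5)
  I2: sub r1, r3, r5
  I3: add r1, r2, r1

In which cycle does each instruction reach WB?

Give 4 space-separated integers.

Answer: 5 6 8 11

Derivation:
I0 sub r3 <- r2,r1: IF@1 ID@2 stall=0 (-) EX@3 MEM@4 WB@5
I1 ld r4 <- r5: IF@2 ID@3 stall=0 (-) EX@4 MEM@5 WB@6
I2 sub r1 <- r3,r5: IF@3 ID@4 stall=1 (RAW on I0.r3 (WB@5)) EX@6 MEM@7 WB@8
I3 add r1 <- r2,r1: IF@4 ID@6 stall=2 (RAW on I2.r1 (WB@8)) EX@9 MEM@10 WB@11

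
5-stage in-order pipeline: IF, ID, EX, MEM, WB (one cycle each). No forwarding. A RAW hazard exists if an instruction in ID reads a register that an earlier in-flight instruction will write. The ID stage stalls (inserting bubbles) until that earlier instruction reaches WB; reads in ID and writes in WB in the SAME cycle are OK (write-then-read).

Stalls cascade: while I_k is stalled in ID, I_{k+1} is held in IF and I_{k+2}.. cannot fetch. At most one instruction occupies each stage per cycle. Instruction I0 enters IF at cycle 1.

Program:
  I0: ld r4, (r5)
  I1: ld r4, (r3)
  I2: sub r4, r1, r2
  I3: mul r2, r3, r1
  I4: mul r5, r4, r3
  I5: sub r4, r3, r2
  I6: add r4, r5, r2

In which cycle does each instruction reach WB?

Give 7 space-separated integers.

I0 ld r4 <- r5: IF@1 ID@2 stall=0 (-) EX@3 MEM@4 WB@5
I1 ld r4 <- r3: IF@2 ID@3 stall=0 (-) EX@4 MEM@5 WB@6
I2 sub r4 <- r1,r2: IF@3 ID@4 stall=0 (-) EX@5 MEM@6 WB@7
I3 mul r2 <- r3,r1: IF@4 ID@5 stall=0 (-) EX@6 MEM@7 WB@8
I4 mul r5 <- r4,r3: IF@5 ID@6 stall=1 (RAW on I2.r4 (WB@7)) EX@8 MEM@9 WB@10
I5 sub r4 <- r3,r2: IF@6 ID@8 stall=0 (-) EX@9 MEM@10 WB@11
I6 add r4 <- r5,r2: IF@8 ID@9 stall=1 (RAW on I4.r5 (WB@10)) EX@11 MEM@12 WB@13

Answer: 5 6 7 8 10 11 13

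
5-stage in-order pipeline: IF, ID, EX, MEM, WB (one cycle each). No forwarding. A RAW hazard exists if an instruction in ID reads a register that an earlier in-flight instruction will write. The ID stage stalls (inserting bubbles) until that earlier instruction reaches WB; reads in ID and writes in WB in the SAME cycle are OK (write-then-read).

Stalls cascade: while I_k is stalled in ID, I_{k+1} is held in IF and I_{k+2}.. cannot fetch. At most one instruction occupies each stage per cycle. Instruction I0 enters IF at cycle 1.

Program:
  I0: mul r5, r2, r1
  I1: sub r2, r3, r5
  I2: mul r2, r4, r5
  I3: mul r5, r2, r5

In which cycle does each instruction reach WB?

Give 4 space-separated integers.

I0 mul r5 <- r2,r1: IF@1 ID@2 stall=0 (-) EX@3 MEM@4 WB@5
I1 sub r2 <- r3,r5: IF@2 ID@3 stall=2 (RAW on I0.r5 (WB@5)) EX@6 MEM@7 WB@8
I2 mul r2 <- r4,r5: IF@3 ID@6 stall=0 (-) EX@7 MEM@8 WB@9
I3 mul r5 <- r2,r5: IF@6 ID@7 stall=2 (RAW on I2.r2 (WB@9)) EX@10 MEM@11 WB@12

Answer: 5 8 9 12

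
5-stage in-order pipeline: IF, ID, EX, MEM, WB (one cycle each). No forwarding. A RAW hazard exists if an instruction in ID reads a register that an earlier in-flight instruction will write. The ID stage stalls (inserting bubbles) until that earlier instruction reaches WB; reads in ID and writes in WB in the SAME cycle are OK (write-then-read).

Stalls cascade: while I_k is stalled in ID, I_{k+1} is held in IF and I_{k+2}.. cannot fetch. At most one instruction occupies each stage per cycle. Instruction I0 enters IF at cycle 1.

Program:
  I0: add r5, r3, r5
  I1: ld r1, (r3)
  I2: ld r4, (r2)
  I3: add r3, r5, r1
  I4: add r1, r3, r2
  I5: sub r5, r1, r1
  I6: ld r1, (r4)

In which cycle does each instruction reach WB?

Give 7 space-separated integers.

Answer: 5 6 7 9 12 15 16

Derivation:
I0 add r5 <- r3,r5: IF@1 ID@2 stall=0 (-) EX@3 MEM@4 WB@5
I1 ld r1 <- r3: IF@2 ID@3 stall=0 (-) EX@4 MEM@5 WB@6
I2 ld r4 <- r2: IF@3 ID@4 stall=0 (-) EX@5 MEM@6 WB@7
I3 add r3 <- r5,r1: IF@4 ID@5 stall=1 (RAW on I1.r1 (WB@6)) EX@7 MEM@8 WB@9
I4 add r1 <- r3,r2: IF@5 ID@7 stall=2 (RAW on I3.r3 (WB@9)) EX@10 MEM@11 WB@12
I5 sub r5 <- r1,r1: IF@7 ID@10 stall=2 (RAW on I4.r1 (WB@12)) EX@13 MEM@14 WB@15
I6 ld r1 <- r4: IF@10 ID@13 stall=0 (-) EX@14 MEM@15 WB@16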